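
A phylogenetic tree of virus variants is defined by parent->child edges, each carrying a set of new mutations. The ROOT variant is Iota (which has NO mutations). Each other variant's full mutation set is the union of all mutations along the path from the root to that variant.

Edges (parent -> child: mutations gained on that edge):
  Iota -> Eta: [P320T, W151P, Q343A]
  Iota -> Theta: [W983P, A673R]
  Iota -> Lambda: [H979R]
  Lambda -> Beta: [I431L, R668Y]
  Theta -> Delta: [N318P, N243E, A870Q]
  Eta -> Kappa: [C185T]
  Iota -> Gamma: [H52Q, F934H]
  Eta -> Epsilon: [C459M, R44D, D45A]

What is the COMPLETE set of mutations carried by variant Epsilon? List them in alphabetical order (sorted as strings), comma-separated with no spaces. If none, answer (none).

At Iota: gained [] -> total []
At Eta: gained ['P320T', 'W151P', 'Q343A'] -> total ['P320T', 'Q343A', 'W151P']
At Epsilon: gained ['C459M', 'R44D', 'D45A'] -> total ['C459M', 'D45A', 'P320T', 'Q343A', 'R44D', 'W151P']

Answer: C459M,D45A,P320T,Q343A,R44D,W151P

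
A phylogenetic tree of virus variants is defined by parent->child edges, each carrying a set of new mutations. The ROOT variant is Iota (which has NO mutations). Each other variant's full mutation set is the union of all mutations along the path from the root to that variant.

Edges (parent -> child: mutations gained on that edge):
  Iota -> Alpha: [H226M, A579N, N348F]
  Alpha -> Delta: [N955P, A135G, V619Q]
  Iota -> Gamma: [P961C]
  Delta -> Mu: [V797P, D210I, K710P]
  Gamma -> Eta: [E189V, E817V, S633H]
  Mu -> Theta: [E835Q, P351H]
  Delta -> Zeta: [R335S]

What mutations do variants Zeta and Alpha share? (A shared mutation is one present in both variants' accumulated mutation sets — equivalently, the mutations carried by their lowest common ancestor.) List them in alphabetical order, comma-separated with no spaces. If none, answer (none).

Answer: A579N,H226M,N348F

Derivation:
Accumulating mutations along path to Zeta:
  At Iota: gained [] -> total []
  At Alpha: gained ['H226M', 'A579N', 'N348F'] -> total ['A579N', 'H226M', 'N348F']
  At Delta: gained ['N955P', 'A135G', 'V619Q'] -> total ['A135G', 'A579N', 'H226M', 'N348F', 'N955P', 'V619Q']
  At Zeta: gained ['R335S'] -> total ['A135G', 'A579N', 'H226M', 'N348F', 'N955P', 'R335S', 'V619Q']
Mutations(Zeta) = ['A135G', 'A579N', 'H226M', 'N348F', 'N955P', 'R335S', 'V619Q']
Accumulating mutations along path to Alpha:
  At Iota: gained [] -> total []
  At Alpha: gained ['H226M', 'A579N', 'N348F'] -> total ['A579N', 'H226M', 'N348F']
Mutations(Alpha) = ['A579N', 'H226M', 'N348F']
Intersection: ['A135G', 'A579N', 'H226M', 'N348F', 'N955P', 'R335S', 'V619Q'] ∩ ['A579N', 'H226M', 'N348F'] = ['A579N', 'H226M', 'N348F']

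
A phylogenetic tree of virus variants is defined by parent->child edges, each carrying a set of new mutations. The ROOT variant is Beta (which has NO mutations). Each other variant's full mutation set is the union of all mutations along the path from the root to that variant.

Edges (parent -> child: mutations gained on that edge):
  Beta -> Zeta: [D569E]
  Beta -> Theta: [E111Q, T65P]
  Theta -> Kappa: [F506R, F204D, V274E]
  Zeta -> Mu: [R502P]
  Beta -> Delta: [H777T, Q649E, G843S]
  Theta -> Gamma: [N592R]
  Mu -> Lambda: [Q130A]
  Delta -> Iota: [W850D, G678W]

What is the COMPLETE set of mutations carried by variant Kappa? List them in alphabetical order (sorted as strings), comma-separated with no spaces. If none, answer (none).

At Beta: gained [] -> total []
At Theta: gained ['E111Q', 'T65P'] -> total ['E111Q', 'T65P']
At Kappa: gained ['F506R', 'F204D', 'V274E'] -> total ['E111Q', 'F204D', 'F506R', 'T65P', 'V274E']

Answer: E111Q,F204D,F506R,T65P,V274E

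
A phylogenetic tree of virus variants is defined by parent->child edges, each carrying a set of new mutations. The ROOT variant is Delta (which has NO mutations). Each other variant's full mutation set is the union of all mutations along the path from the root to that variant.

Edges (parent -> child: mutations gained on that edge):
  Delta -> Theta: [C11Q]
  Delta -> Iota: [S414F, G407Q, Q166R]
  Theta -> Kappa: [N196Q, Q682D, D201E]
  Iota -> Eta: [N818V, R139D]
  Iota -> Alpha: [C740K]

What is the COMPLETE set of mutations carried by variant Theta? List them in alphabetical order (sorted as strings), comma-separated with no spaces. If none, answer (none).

Answer: C11Q

Derivation:
At Delta: gained [] -> total []
At Theta: gained ['C11Q'] -> total ['C11Q']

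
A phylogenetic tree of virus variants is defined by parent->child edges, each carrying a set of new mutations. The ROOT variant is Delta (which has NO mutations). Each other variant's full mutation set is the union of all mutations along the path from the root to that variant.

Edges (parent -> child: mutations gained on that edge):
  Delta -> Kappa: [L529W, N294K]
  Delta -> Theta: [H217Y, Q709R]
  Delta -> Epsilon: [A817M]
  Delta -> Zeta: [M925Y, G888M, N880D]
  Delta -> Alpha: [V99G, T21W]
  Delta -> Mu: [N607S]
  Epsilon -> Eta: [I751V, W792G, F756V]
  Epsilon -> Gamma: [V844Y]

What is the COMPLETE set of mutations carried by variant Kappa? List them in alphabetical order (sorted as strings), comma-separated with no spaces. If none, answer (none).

At Delta: gained [] -> total []
At Kappa: gained ['L529W', 'N294K'] -> total ['L529W', 'N294K']

Answer: L529W,N294K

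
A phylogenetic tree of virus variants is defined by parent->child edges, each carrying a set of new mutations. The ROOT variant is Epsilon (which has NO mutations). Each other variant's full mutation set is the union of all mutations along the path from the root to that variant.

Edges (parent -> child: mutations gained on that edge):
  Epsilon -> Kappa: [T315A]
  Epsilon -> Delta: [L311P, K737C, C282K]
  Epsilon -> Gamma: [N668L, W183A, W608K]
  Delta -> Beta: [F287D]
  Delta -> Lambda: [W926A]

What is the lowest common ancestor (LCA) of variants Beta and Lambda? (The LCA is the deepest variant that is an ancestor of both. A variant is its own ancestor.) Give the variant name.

Path from root to Beta: Epsilon -> Delta -> Beta
  ancestors of Beta: {Epsilon, Delta, Beta}
Path from root to Lambda: Epsilon -> Delta -> Lambda
  ancestors of Lambda: {Epsilon, Delta, Lambda}
Common ancestors: {Epsilon, Delta}
Walk up from Lambda: Lambda (not in ancestors of Beta), Delta (in ancestors of Beta), Epsilon (in ancestors of Beta)
Deepest common ancestor (LCA) = Delta

Answer: Delta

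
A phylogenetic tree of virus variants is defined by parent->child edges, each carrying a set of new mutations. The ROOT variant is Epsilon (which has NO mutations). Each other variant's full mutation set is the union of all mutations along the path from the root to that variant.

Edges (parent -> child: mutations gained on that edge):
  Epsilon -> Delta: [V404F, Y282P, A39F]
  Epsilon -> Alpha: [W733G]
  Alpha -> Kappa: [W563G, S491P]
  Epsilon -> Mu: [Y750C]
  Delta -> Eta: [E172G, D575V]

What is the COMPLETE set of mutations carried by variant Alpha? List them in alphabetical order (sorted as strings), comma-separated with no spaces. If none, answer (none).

At Epsilon: gained [] -> total []
At Alpha: gained ['W733G'] -> total ['W733G']

Answer: W733G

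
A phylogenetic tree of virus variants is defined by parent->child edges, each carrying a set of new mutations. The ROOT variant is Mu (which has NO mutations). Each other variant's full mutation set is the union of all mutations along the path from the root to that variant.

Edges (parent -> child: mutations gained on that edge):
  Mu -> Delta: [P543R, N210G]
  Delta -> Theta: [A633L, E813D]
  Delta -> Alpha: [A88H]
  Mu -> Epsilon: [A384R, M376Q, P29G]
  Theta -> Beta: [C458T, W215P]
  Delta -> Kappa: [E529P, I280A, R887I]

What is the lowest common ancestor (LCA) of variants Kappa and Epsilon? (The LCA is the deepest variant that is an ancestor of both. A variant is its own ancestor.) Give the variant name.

Path from root to Kappa: Mu -> Delta -> Kappa
  ancestors of Kappa: {Mu, Delta, Kappa}
Path from root to Epsilon: Mu -> Epsilon
  ancestors of Epsilon: {Mu, Epsilon}
Common ancestors: {Mu}
Walk up from Epsilon: Epsilon (not in ancestors of Kappa), Mu (in ancestors of Kappa)
Deepest common ancestor (LCA) = Mu

Answer: Mu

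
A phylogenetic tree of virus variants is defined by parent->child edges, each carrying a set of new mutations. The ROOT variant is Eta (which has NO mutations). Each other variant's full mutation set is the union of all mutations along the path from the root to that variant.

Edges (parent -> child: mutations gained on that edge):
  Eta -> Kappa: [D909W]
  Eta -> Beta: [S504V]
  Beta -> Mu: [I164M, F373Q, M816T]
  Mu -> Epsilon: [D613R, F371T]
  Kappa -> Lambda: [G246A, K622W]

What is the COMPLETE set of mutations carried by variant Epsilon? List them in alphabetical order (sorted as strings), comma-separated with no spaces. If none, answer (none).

At Eta: gained [] -> total []
At Beta: gained ['S504V'] -> total ['S504V']
At Mu: gained ['I164M', 'F373Q', 'M816T'] -> total ['F373Q', 'I164M', 'M816T', 'S504V']
At Epsilon: gained ['D613R', 'F371T'] -> total ['D613R', 'F371T', 'F373Q', 'I164M', 'M816T', 'S504V']

Answer: D613R,F371T,F373Q,I164M,M816T,S504V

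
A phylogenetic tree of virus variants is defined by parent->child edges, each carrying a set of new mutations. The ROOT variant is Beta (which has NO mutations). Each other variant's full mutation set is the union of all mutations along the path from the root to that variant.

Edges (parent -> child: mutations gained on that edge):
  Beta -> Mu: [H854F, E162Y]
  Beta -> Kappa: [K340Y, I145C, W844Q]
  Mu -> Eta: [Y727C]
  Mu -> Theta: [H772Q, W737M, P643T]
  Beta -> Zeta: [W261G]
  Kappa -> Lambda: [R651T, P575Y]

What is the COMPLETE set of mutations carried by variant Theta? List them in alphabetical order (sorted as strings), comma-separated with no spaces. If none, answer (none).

At Beta: gained [] -> total []
At Mu: gained ['H854F', 'E162Y'] -> total ['E162Y', 'H854F']
At Theta: gained ['H772Q', 'W737M', 'P643T'] -> total ['E162Y', 'H772Q', 'H854F', 'P643T', 'W737M']

Answer: E162Y,H772Q,H854F,P643T,W737M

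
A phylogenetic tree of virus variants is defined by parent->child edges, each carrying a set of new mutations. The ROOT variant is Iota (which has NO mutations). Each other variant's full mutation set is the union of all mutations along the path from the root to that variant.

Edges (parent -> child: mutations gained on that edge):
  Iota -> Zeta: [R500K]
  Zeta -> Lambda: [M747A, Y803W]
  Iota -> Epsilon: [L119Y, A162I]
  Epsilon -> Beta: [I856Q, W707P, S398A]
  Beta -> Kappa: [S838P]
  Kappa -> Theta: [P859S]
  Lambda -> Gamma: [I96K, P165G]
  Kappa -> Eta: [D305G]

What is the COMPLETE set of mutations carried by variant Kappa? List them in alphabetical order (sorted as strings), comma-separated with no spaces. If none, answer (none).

Answer: A162I,I856Q,L119Y,S398A,S838P,W707P

Derivation:
At Iota: gained [] -> total []
At Epsilon: gained ['L119Y', 'A162I'] -> total ['A162I', 'L119Y']
At Beta: gained ['I856Q', 'W707P', 'S398A'] -> total ['A162I', 'I856Q', 'L119Y', 'S398A', 'W707P']
At Kappa: gained ['S838P'] -> total ['A162I', 'I856Q', 'L119Y', 'S398A', 'S838P', 'W707P']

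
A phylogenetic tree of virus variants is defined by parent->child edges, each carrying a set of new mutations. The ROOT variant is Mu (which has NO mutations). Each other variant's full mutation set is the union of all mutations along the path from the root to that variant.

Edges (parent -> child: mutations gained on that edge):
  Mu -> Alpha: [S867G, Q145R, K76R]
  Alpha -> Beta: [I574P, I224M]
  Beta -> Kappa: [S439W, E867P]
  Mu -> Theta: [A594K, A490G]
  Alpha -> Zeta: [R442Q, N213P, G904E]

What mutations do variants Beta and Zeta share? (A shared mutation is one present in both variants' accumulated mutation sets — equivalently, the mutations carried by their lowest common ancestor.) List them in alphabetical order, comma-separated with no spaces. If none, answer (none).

Accumulating mutations along path to Beta:
  At Mu: gained [] -> total []
  At Alpha: gained ['S867G', 'Q145R', 'K76R'] -> total ['K76R', 'Q145R', 'S867G']
  At Beta: gained ['I574P', 'I224M'] -> total ['I224M', 'I574P', 'K76R', 'Q145R', 'S867G']
Mutations(Beta) = ['I224M', 'I574P', 'K76R', 'Q145R', 'S867G']
Accumulating mutations along path to Zeta:
  At Mu: gained [] -> total []
  At Alpha: gained ['S867G', 'Q145R', 'K76R'] -> total ['K76R', 'Q145R', 'S867G']
  At Zeta: gained ['R442Q', 'N213P', 'G904E'] -> total ['G904E', 'K76R', 'N213P', 'Q145R', 'R442Q', 'S867G']
Mutations(Zeta) = ['G904E', 'K76R', 'N213P', 'Q145R', 'R442Q', 'S867G']
Intersection: ['I224M', 'I574P', 'K76R', 'Q145R', 'S867G'] ∩ ['G904E', 'K76R', 'N213P', 'Q145R', 'R442Q', 'S867G'] = ['K76R', 'Q145R', 'S867G']

Answer: K76R,Q145R,S867G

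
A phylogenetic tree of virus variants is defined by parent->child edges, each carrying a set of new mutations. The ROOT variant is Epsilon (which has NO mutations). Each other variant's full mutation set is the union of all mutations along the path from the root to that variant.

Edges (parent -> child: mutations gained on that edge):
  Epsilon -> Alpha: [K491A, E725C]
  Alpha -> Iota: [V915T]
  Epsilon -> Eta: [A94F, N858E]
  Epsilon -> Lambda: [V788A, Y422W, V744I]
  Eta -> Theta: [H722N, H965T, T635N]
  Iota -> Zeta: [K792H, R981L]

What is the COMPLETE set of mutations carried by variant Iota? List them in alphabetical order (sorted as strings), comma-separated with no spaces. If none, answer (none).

Answer: E725C,K491A,V915T

Derivation:
At Epsilon: gained [] -> total []
At Alpha: gained ['K491A', 'E725C'] -> total ['E725C', 'K491A']
At Iota: gained ['V915T'] -> total ['E725C', 'K491A', 'V915T']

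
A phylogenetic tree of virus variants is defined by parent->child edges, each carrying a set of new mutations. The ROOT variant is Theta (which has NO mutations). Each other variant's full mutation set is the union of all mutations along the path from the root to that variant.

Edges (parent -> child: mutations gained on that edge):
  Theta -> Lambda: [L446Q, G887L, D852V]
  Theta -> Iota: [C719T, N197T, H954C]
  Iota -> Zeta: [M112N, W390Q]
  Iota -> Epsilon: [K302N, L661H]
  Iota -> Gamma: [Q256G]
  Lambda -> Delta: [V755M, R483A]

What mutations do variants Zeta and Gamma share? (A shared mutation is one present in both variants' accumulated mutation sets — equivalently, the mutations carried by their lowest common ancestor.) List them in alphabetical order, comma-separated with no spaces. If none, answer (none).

Accumulating mutations along path to Zeta:
  At Theta: gained [] -> total []
  At Iota: gained ['C719T', 'N197T', 'H954C'] -> total ['C719T', 'H954C', 'N197T']
  At Zeta: gained ['M112N', 'W390Q'] -> total ['C719T', 'H954C', 'M112N', 'N197T', 'W390Q']
Mutations(Zeta) = ['C719T', 'H954C', 'M112N', 'N197T', 'W390Q']
Accumulating mutations along path to Gamma:
  At Theta: gained [] -> total []
  At Iota: gained ['C719T', 'N197T', 'H954C'] -> total ['C719T', 'H954C', 'N197T']
  At Gamma: gained ['Q256G'] -> total ['C719T', 'H954C', 'N197T', 'Q256G']
Mutations(Gamma) = ['C719T', 'H954C', 'N197T', 'Q256G']
Intersection: ['C719T', 'H954C', 'M112N', 'N197T', 'W390Q'] ∩ ['C719T', 'H954C', 'N197T', 'Q256G'] = ['C719T', 'H954C', 'N197T']

Answer: C719T,H954C,N197T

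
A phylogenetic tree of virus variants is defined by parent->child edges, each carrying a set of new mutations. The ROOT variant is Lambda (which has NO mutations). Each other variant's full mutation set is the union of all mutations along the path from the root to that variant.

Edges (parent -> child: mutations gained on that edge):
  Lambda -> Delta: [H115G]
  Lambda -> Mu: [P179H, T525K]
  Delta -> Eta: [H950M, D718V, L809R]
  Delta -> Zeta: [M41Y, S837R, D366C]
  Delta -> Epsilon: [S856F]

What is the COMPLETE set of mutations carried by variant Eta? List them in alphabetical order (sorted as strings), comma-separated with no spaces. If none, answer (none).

Answer: D718V,H115G,H950M,L809R

Derivation:
At Lambda: gained [] -> total []
At Delta: gained ['H115G'] -> total ['H115G']
At Eta: gained ['H950M', 'D718V', 'L809R'] -> total ['D718V', 'H115G', 'H950M', 'L809R']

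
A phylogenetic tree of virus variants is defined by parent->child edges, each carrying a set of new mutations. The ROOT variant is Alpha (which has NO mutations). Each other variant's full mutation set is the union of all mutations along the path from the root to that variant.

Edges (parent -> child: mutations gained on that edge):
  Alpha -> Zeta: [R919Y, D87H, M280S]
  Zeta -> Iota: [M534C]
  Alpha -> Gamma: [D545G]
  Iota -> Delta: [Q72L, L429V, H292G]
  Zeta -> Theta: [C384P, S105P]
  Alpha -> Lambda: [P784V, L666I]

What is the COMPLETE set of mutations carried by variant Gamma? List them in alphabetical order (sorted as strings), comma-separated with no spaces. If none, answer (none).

Answer: D545G

Derivation:
At Alpha: gained [] -> total []
At Gamma: gained ['D545G'] -> total ['D545G']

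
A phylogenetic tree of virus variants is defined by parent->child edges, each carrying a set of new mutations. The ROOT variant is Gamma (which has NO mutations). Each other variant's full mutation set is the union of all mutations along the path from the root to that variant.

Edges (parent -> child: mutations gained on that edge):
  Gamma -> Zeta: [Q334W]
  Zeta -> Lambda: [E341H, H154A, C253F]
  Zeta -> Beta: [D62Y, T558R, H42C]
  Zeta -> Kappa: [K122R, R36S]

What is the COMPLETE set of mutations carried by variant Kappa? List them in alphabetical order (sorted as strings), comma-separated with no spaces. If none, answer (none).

At Gamma: gained [] -> total []
At Zeta: gained ['Q334W'] -> total ['Q334W']
At Kappa: gained ['K122R', 'R36S'] -> total ['K122R', 'Q334W', 'R36S']

Answer: K122R,Q334W,R36S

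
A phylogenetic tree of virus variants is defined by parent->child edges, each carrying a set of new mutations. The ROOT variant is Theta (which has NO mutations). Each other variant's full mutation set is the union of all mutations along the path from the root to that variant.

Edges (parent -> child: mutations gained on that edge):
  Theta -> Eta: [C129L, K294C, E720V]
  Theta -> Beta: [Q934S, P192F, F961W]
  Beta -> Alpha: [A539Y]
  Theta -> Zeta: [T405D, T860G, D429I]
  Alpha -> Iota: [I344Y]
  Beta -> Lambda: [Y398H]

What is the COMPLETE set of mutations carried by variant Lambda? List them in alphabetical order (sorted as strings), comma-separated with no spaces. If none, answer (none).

Answer: F961W,P192F,Q934S,Y398H

Derivation:
At Theta: gained [] -> total []
At Beta: gained ['Q934S', 'P192F', 'F961W'] -> total ['F961W', 'P192F', 'Q934S']
At Lambda: gained ['Y398H'] -> total ['F961W', 'P192F', 'Q934S', 'Y398H']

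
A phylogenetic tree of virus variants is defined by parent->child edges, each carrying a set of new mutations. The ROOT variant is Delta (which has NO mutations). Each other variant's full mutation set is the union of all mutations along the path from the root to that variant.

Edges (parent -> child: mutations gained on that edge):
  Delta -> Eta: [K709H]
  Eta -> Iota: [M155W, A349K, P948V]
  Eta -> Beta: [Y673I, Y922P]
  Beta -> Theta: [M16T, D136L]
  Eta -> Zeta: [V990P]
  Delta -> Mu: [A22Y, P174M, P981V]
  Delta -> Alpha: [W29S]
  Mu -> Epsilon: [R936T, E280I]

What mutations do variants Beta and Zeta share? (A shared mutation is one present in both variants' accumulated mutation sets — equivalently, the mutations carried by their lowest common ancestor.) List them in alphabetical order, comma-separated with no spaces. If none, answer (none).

Accumulating mutations along path to Beta:
  At Delta: gained [] -> total []
  At Eta: gained ['K709H'] -> total ['K709H']
  At Beta: gained ['Y673I', 'Y922P'] -> total ['K709H', 'Y673I', 'Y922P']
Mutations(Beta) = ['K709H', 'Y673I', 'Y922P']
Accumulating mutations along path to Zeta:
  At Delta: gained [] -> total []
  At Eta: gained ['K709H'] -> total ['K709H']
  At Zeta: gained ['V990P'] -> total ['K709H', 'V990P']
Mutations(Zeta) = ['K709H', 'V990P']
Intersection: ['K709H', 'Y673I', 'Y922P'] ∩ ['K709H', 'V990P'] = ['K709H']

Answer: K709H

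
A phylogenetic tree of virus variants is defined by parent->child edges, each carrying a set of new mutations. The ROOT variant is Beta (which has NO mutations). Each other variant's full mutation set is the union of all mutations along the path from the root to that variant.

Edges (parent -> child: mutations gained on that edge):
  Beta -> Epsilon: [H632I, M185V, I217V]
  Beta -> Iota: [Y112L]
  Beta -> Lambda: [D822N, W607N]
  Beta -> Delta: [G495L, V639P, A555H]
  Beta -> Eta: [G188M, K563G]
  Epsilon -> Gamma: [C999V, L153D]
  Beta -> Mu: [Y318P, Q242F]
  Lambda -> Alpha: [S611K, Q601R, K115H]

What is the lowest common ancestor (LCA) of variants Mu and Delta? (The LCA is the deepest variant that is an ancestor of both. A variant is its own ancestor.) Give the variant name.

Answer: Beta

Derivation:
Path from root to Mu: Beta -> Mu
  ancestors of Mu: {Beta, Mu}
Path from root to Delta: Beta -> Delta
  ancestors of Delta: {Beta, Delta}
Common ancestors: {Beta}
Walk up from Delta: Delta (not in ancestors of Mu), Beta (in ancestors of Mu)
Deepest common ancestor (LCA) = Beta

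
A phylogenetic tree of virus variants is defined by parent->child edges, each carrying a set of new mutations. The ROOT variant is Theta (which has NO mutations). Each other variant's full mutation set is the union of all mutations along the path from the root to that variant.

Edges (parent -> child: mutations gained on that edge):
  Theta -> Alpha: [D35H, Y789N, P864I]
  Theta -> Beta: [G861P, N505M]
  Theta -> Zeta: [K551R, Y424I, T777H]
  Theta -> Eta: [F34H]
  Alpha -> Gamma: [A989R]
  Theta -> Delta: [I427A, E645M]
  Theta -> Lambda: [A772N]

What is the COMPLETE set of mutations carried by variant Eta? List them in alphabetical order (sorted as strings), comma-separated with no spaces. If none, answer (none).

At Theta: gained [] -> total []
At Eta: gained ['F34H'] -> total ['F34H']

Answer: F34H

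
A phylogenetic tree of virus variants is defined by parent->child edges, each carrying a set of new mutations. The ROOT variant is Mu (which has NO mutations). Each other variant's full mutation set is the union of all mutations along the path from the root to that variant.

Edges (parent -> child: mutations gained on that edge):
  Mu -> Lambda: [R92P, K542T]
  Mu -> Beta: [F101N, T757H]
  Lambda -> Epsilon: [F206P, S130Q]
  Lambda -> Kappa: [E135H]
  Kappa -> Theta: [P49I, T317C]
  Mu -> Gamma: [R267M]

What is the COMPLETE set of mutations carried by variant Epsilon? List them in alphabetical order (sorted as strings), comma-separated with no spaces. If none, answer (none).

Answer: F206P,K542T,R92P,S130Q

Derivation:
At Mu: gained [] -> total []
At Lambda: gained ['R92P', 'K542T'] -> total ['K542T', 'R92P']
At Epsilon: gained ['F206P', 'S130Q'] -> total ['F206P', 'K542T', 'R92P', 'S130Q']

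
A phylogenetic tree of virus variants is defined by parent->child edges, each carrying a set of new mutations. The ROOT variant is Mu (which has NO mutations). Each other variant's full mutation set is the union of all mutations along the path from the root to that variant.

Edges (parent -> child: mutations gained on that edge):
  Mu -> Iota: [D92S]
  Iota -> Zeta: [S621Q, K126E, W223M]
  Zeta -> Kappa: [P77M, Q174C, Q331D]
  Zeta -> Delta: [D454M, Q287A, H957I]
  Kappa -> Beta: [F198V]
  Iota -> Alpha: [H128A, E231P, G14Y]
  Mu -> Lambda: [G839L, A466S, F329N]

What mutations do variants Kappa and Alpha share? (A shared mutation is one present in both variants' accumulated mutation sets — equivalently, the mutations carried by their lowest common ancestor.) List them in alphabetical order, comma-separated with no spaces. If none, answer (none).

Accumulating mutations along path to Kappa:
  At Mu: gained [] -> total []
  At Iota: gained ['D92S'] -> total ['D92S']
  At Zeta: gained ['S621Q', 'K126E', 'W223M'] -> total ['D92S', 'K126E', 'S621Q', 'W223M']
  At Kappa: gained ['P77M', 'Q174C', 'Q331D'] -> total ['D92S', 'K126E', 'P77M', 'Q174C', 'Q331D', 'S621Q', 'W223M']
Mutations(Kappa) = ['D92S', 'K126E', 'P77M', 'Q174C', 'Q331D', 'S621Q', 'W223M']
Accumulating mutations along path to Alpha:
  At Mu: gained [] -> total []
  At Iota: gained ['D92S'] -> total ['D92S']
  At Alpha: gained ['H128A', 'E231P', 'G14Y'] -> total ['D92S', 'E231P', 'G14Y', 'H128A']
Mutations(Alpha) = ['D92S', 'E231P', 'G14Y', 'H128A']
Intersection: ['D92S', 'K126E', 'P77M', 'Q174C', 'Q331D', 'S621Q', 'W223M'] ∩ ['D92S', 'E231P', 'G14Y', 'H128A'] = ['D92S']

Answer: D92S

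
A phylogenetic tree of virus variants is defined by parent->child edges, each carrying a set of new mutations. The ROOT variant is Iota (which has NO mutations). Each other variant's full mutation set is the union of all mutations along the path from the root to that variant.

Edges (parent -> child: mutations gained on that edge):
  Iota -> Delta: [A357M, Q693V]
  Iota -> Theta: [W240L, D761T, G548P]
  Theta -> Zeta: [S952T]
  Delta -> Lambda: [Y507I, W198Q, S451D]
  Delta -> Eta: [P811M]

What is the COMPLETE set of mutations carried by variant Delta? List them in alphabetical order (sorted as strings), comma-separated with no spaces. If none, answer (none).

At Iota: gained [] -> total []
At Delta: gained ['A357M', 'Q693V'] -> total ['A357M', 'Q693V']

Answer: A357M,Q693V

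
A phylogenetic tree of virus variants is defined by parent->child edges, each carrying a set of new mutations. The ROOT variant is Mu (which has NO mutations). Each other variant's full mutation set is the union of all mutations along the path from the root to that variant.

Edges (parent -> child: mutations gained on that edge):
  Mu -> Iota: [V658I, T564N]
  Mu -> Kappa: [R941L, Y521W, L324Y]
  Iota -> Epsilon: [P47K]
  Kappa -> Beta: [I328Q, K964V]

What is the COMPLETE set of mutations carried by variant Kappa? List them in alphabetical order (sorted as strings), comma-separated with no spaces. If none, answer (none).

At Mu: gained [] -> total []
At Kappa: gained ['R941L', 'Y521W', 'L324Y'] -> total ['L324Y', 'R941L', 'Y521W']

Answer: L324Y,R941L,Y521W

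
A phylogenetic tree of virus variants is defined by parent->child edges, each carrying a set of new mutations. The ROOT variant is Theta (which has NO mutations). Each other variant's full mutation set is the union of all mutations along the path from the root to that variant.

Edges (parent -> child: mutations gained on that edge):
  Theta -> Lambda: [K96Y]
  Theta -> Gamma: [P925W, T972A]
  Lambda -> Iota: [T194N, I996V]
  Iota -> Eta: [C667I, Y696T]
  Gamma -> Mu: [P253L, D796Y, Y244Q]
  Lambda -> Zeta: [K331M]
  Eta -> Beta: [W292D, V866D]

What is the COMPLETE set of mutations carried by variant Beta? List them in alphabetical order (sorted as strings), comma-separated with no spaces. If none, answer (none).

Answer: C667I,I996V,K96Y,T194N,V866D,W292D,Y696T

Derivation:
At Theta: gained [] -> total []
At Lambda: gained ['K96Y'] -> total ['K96Y']
At Iota: gained ['T194N', 'I996V'] -> total ['I996V', 'K96Y', 'T194N']
At Eta: gained ['C667I', 'Y696T'] -> total ['C667I', 'I996V', 'K96Y', 'T194N', 'Y696T']
At Beta: gained ['W292D', 'V866D'] -> total ['C667I', 'I996V', 'K96Y', 'T194N', 'V866D', 'W292D', 'Y696T']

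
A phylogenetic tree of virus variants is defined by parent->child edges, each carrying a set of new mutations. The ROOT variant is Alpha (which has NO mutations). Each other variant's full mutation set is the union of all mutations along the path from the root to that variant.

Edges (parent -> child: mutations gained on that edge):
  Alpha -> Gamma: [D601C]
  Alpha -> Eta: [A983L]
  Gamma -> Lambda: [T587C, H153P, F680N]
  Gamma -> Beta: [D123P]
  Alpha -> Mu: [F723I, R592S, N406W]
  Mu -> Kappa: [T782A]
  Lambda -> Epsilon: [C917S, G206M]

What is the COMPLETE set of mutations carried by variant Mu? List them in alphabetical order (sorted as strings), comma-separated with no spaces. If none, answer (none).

Answer: F723I,N406W,R592S

Derivation:
At Alpha: gained [] -> total []
At Mu: gained ['F723I', 'R592S', 'N406W'] -> total ['F723I', 'N406W', 'R592S']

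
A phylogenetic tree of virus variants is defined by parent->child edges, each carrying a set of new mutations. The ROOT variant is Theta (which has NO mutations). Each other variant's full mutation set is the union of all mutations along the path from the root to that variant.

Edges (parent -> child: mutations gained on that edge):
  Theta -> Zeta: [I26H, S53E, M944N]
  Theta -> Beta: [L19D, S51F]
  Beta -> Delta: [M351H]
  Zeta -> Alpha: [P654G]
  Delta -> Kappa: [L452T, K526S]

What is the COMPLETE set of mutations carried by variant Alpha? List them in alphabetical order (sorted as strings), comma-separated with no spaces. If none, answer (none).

Answer: I26H,M944N,P654G,S53E

Derivation:
At Theta: gained [] -> total []
At Zeta: gained ['I26H', 'S53E', 'M944N'] -> total ['I26H', 'M944N', 'S53E']
At Alpha: gained ['P654G'] -> total ['I26H', 'M944N', 'P654G', 'S53E']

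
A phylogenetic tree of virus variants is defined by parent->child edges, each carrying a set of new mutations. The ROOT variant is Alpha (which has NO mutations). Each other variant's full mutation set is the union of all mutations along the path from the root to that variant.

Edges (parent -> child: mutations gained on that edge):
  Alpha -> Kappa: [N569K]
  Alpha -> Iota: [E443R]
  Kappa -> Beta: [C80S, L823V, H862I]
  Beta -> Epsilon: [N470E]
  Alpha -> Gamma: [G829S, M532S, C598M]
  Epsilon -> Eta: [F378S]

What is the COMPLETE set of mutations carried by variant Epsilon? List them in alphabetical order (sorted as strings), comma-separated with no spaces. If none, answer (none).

At Alpha: gained [] -> total []
At Kappa: gained ['N569K'] -> total ['N569K']
At Beta: gained ['C80S', 'L823V', 'H862I'] -> total ['C80S', 'H862I', 'L823V', 'N569K']
At Epsilon: gained ['N470E'] -> total ['C80S', 'H862I', 'L823V', 'N470E', 'N569K']

Answer: C80S,H862I,L823V,N470E,N569K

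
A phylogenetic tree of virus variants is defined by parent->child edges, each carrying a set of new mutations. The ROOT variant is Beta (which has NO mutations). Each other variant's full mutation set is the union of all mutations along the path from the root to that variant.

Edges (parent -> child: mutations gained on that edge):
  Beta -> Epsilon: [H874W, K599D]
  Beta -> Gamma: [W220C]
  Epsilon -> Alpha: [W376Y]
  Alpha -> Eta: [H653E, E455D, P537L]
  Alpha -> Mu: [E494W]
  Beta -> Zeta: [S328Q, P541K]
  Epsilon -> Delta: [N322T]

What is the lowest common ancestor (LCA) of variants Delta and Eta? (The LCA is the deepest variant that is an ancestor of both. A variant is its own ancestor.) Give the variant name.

Path from root to Delta: Beta -> Epsilon -> Delta
  ancestors of Delta: {Beta, Epsilon, Delta}
Path from root to Eta: Beta -> Epsilon -> Alpha -> Eta
  ancestors of Eta: {Beta, Epsilon, Alpha, Eta}
Common ancestors: {Beta, Epsilon}
Walk up from Eta: Eta (not in ancestors of Delta), Alpha (not in ancestors of Delta), Epsilon (in ancestors of Delta), Beta (in ancestors of Delta)
Deepest common ancestor (LCA) = Epsilon

Answer: Epsilon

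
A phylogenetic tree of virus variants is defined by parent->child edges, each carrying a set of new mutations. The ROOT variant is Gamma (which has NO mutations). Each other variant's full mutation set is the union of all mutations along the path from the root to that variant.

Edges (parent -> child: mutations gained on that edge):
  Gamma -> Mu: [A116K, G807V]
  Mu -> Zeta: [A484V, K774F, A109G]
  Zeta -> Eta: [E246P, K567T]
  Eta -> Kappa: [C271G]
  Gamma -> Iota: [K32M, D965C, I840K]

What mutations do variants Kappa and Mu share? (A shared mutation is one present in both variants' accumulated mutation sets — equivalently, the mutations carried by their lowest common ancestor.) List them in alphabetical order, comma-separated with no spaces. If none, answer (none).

Answer: A116K,G807V

Derivation:
Accumulating mutations along path to Kappa:
  At Gamma: gained [] -> total []
  At Mu: gained ['A116K', 'G807V'] -> total ['A116K', 'G807V']
  At Zeta: gained ['A484V', 'K774F', 'A109G'] -> total ['A109G', 'A116K', 'A484V', 'G807V', 'K774F']
  At Eta: gained ['E246P', 'K567T'] -> total ['A109G', 'A116K', 'A484V', 'E246P', 'G807V', 'K567T', 'K774F']
  At Kappa: gained ['C271G'] -> total ['A109G', 'A116K', 'A484V', 'C271G', 'E246P', 'G807V', 'K567T', 'K774F']
Mutations(Kappa) = ['A109G', 'A116K', 'A484V', 'C271G', 'E246P', 'G807V', 'K567T', 'K774F']
Accumulating mutations along path to Mu:
  At Gamma: gained [] -> total []
  At Mu: gained ['A116K', 'G807V'] -> total ['A116K', 'G807V']
Mutations(Mu) = ['A116K', 'G807V']
Intersection: ['A109G', 'A116K', 'A484V', 'C271G', 'E246P', 'G807V', 'K567T', 'K774F'] ∩ ['A116K', 'G807V'] = ['A116K', 'G807V']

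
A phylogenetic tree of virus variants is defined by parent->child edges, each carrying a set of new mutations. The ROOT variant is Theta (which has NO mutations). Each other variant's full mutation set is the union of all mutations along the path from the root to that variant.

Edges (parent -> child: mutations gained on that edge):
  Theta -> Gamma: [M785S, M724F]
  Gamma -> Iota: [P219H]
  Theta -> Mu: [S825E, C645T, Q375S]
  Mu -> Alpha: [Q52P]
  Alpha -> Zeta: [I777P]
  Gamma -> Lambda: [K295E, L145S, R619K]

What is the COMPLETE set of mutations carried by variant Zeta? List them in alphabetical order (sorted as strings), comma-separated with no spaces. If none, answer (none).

Answer: C645T,I777P,Q375S,Q52P,S825E

Derivation:
At Theta: gained [] -> total []
At Mu: gained ['S825E', 'C645T', 'Q375S'] -> total ['C645T', 'Q375S', 'S825E']
At Alpha: gained ['Q52P'] -> total ['C645T', 'Q375S', 'Q52P', 'S825E']
At Zeta: gained ['I777P'] -> total ['C645T', 'I777P', 'Q375S', 'Q52P', 'S825E']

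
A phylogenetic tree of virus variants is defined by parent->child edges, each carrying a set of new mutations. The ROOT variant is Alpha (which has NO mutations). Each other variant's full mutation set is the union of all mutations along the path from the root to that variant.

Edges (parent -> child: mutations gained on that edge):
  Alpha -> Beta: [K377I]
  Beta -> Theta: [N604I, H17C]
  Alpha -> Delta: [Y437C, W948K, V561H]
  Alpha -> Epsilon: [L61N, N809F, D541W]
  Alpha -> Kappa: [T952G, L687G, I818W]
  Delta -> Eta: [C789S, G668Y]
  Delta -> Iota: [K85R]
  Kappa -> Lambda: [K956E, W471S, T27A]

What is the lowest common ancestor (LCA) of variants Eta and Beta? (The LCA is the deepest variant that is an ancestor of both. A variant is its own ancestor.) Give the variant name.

Path from root to Eta: Alpha -> Delta -> Eta
  ancestors of Eta: {Alpha, Delta, Eta}
Path from root to Beta: Alpha -> Beta
  ancestors of Beta: {Alpha, Beta}
Common ancestors: {Alpha}
Walk up from Beta: Beta (not in ancestors of Eta), Alpha (in ancestors of Eta)
Deepest common ancestor (LCA) = Alpha

Answer: Alpha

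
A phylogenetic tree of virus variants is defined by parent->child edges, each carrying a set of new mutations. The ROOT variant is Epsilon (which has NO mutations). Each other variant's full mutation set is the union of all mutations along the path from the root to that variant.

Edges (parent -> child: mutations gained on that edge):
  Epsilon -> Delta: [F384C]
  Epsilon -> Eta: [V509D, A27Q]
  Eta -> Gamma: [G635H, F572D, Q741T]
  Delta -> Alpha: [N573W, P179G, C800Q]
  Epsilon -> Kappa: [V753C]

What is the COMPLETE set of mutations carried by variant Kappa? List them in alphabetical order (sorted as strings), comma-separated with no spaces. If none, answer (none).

At Epsilon: gained [] -> total []
At Kappa: gained ['V753C'] -> total ['V753C']

Answer: V753C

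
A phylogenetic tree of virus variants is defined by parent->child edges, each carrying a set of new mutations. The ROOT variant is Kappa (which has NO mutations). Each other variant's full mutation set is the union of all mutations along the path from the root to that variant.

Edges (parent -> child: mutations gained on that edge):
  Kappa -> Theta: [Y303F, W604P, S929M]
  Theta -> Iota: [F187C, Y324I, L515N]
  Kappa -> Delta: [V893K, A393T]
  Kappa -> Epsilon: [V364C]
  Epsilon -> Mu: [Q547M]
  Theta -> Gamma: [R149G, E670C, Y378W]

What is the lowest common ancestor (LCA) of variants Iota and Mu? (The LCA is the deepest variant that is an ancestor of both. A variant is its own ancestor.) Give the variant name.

Path from root to Iota: Kappa -> Theta -> Iota
  ancestors of Iota: {Kappa, Theta, Iota}
Path from root to Mu: Kappa -> Epsilon -> Mu
  ancestors of Mu: {Kappa, Epsilon, Mu}
Common ancestors: {Kappa}
Walk up from Mu: Mu (not in ancestors of Iota), Epsilon (not in ancestors of Iota), Kappa (in ancestors of Iota)
Deepest common ancestor (LCA) = Kappa

Answer: Kappa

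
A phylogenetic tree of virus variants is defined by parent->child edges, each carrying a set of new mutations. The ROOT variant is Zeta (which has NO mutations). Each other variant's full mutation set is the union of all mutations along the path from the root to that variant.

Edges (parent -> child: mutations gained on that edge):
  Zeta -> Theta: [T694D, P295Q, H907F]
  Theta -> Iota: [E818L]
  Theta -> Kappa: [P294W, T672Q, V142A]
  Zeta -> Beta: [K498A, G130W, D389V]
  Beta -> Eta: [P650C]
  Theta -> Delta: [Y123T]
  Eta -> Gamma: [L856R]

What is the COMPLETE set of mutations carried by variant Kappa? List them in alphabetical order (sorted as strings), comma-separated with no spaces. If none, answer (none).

At Zeta: gained [] -> total []
At Theta: gained ['T694D', 'P295Q', 'H907F'] -> total ['H907F', 'P295Q', 'T694D']
At Kappa: gained ['P294W', 'T672Q', 'V142A'] -> total ['H907F', 'P294W', 'P295Q', 'T672Q', 'T694D', 'V142A']

Answer: H907F,P294W,P295Q,T672Q,T694D,V142A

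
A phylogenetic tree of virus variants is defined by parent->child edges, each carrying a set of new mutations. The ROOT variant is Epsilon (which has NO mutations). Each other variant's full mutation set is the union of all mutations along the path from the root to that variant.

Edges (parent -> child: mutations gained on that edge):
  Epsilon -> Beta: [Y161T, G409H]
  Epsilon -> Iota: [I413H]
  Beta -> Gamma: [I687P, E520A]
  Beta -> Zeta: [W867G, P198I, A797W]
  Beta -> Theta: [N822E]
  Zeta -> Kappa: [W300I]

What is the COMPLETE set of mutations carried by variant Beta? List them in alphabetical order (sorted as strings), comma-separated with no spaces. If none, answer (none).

At Epsilon: gained [] -> total []
At Beta: gained ['Y161T', 'G409H'] -> total ['G409H', 'Y161T']

Answer: G409H,Y161T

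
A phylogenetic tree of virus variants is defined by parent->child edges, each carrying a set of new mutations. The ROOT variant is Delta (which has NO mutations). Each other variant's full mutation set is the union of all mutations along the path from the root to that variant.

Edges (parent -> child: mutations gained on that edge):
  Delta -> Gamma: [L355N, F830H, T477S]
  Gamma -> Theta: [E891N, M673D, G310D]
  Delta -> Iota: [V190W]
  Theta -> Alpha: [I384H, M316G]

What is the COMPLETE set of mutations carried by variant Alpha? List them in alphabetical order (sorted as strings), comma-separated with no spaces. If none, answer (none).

At Delta: gained [] -> total []
At Gamma: gained ['L355N', 'F830H', 'T477S'] -> total ['F830H', 'L355N', 'T477S']
At Theta: gained ['E891N', 'M673D', 'G310D'] -> total ['E891N', 'F830H', 'G310D', 'L355N', 'M673D', 'T477S']
At Alpha: gained ['I384H', 'M316G'] -> total ['E891N', 'F830H', 'G310D', 'I384H', 'L355N', 'M316G', 'M673D', 'T477S']

Answer: E891N,F830H,G310D,I384H,L355N,M316G,M673D,T477S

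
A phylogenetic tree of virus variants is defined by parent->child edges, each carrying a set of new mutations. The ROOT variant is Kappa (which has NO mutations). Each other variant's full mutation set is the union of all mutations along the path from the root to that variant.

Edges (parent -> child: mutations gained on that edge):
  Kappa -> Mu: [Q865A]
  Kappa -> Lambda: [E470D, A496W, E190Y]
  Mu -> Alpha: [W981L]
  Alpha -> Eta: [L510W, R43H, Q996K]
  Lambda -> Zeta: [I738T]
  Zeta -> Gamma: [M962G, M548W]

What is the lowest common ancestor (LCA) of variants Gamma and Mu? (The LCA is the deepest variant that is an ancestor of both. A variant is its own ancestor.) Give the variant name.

Answer: Kappa

Derivation:
Path from root to Gamma: Kappa -> Lambda -> Zeta -> Gamma
  ancestors of Gamma: {Kappa, Lambda, Zeta, Gamma}
Path from root to Mu: Kappa -> Mu
  ancestors of Mu: {Kappa, Mu}
Common ancestors: {Kappa}
Walk up from Mu: Mu (not in ancestors of Gamma), Kappa (in ancestors of Gamma)
Deepest common ancestor (LCA) = Kappa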